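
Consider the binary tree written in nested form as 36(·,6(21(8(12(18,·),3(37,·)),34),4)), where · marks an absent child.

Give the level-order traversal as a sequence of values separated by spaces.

Level-order visits nodes level by level from the root, left to right within each level.
Level 0: 36
Level 1: 6
Level 2: 21, 4
Level 3: 8, 34
Level 4: 12, 3
Level 5: 18, 37

36 6 21 4 8 34 12 3 18 37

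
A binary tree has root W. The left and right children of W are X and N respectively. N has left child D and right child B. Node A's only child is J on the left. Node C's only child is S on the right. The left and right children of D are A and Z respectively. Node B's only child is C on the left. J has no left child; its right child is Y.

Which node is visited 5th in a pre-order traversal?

A

Pre-order visits the node, then its left subtree, then its right subtree.
Visit W.
At W: go left to X.
  X is a leaf — visit X.
At W: go right to N.
  Visit N.
  At N: go left to D.
    Visit D.
    At D: go left to A.
      Visit A.
      At A: go left to J.
        Visit J.
        At J: no left child.
        At J: go right to Y.
          Y is a leaf — visit Y.
      At A: no right child.
    At D: go right to Z.
      Z is a leaf — visit Z.
  At N: go right to B.
    Visit B.
    At B: go left to C.
      Visit C.
      At C: no left child.
      At C: go right to S.
        S is a leaf — visit S.
    At B: no right child.
Full pre-order sequence: W, X, N, D, A, J, Y, Z, B, C, S.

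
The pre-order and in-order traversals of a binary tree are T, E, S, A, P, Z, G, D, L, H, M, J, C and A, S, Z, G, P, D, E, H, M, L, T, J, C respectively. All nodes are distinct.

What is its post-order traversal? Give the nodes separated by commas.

The first element of pre-order is the root; it splits in-order into left and right subtrees.
Root T: left subtree has 10 nodes {A, S, Z, G, P, D, E, H, M, L}, right has 2 {J, C}.
  Root E: left subtree has 6 nodes {A, S, Z, G, P, D}, right has 3 {H, M, L}.
    Root S: left subtree has 1 node {A}, right has 4 {Z, G, P, D}.
      Root P: left subtree has 2 nodes {Z, G}, right has 1 {D}.
        Root Z: left subtree has 0 nodes { }, right has 1 {G}.
    Root L: left subtree has 2 nodes {H, M}, right has 0 { }.
      Root H: left subtree has 0 nodes { }, right has 1 {M}.
  Root J: left subtree has 0 nodes { }, right has 1 {C}.

A, G, Z, D, P, S, M, H, L, E, C, J, T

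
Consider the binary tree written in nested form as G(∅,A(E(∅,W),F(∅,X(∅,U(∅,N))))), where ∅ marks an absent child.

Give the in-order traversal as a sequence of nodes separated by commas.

G, E, W, A, F, X, U, N

In-order visits the left subtree, then the node, then the right subtree.
At G: no left child.
Visit G.
At G: go right to A.
  At A: go left to E.
    At E: no left child.
    Visit E.
    At E: go right to W.
      W is a leaf — visit W.
  Visit A.
  At A: go right to F.
    At F: no left child.
    Visit F.
    At F: go right to X.
      At X: no left child.
      Visit X.
      At X: go right to U.
        At U: no left child.
        Visit U.
        At U: go right to N.
          N is a leaf — visit N.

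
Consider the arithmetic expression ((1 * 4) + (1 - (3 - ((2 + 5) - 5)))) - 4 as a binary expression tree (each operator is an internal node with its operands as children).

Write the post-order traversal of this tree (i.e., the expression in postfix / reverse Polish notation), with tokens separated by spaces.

Post-order on an expression tree gives postfix notation: for each operator, emit left operand, right operand, then the operator.

1 4 * 1 3 2 5 + 5 - - - + 4 -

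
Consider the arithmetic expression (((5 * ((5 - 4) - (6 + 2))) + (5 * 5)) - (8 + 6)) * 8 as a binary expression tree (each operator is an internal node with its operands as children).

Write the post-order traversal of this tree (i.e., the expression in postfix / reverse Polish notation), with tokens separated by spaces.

5 5 4 - 6 2 + - * 5 5 * + 8 6 + - 8 *

Post-order on an expression tree gives postfix notation: for each operator, emit left operand, right operand, then the operator.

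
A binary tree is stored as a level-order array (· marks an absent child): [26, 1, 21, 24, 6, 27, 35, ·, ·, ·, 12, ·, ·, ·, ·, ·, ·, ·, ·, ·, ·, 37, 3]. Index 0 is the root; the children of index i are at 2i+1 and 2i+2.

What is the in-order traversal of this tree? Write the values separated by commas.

In-order visits the left subtree, then the node, then the right subtree.
At 26: go left to 1.
  At 1: go left to 24.
    24 is a leaf — visit 24.
  Visit 1.
  At 1: go right to 6.
    At 6: no left child.
    Visit 6.
    At 6: go right to 12.
      At 12: go left to 37.
        37 is a leaf — visit 37.
      Visit 12.
      At 12: go right to 3.
        3 is a leaf — visit 3.
Visit 26.
At 26: go right to 21.
  At 21: go left to 27.
    27 is a leaf — visit 27.
  Visit 21.
  At 21: go right to 35.
    35 is a leaf — visit 35.

24, 1, 6, 37, 12, 3, 26, 27, 21, 35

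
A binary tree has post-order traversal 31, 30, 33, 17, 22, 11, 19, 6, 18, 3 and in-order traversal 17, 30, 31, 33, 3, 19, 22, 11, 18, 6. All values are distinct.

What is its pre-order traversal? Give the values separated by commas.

The last element of post-order is the root; it splits in-order into left and right subtrees.
Root 3: left subtree has 4 nodes {17, 30, 31, 33}, right has 5 {19, 22, 11, 18, 6}.
  Root 17: left subtree has 0 nodes { }, right has 3 {30, 31, 33}.
    Root 33: left subtree has 2 nodes {30, 31}, right has 0 { }.
      Root 30: left subtree has 0 nodes { }, right has 1 {31}.
  Root 18: left subtree has 3 nodes {19, 22, 11}, right has 1 {6}.
    Root 19: left subtree has 0 nodes { }, right has 2 {22, 11}.
      Root 11: left subtree has 1 node {22}, right has 0 { }.

3, 17, 33, 30, 31, 18, 19, 11, 22, 6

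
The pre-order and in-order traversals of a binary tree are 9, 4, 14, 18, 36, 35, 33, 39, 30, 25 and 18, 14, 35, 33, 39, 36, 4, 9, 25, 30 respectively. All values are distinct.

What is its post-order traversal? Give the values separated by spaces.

18 39 33 35 36 14 4 25 30 9

The first element of pre-order is the root; it splits in-order into left and right subtrees.
Root 9: left subtree has 7 nodes {18, 14, 35, 33, 39, 36, 4}, right has 2 {25, 30}.
  Root 4: left subtree has 6 nodes {18, 14, 35, 33, 39, 36}, right has 0 { }.
    Root 14: left subtree has 1 node {18}, right has 4 {35, 33, 39, 36}.
      Root 36: left subtree has 3 nodes {35, 33, 39}, right has 0 { }.
        Root 35: left subtree has 0 nodes { }, right has 2 {33, 39}.
          Root 33: left subtree has 0 nodes { }, right has 1 {39}.
  Root 30: left subtree has 1 node {25}, right has 0 { }.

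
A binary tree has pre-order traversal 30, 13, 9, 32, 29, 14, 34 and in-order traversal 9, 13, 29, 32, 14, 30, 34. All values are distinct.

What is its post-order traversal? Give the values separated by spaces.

9 29 14 32 13 34 30

The first element of pre-order is the root; it splits in-order into left and right subtrees.
Root 30: left subtree has 5 nodes {9, 13, 29, 32, 14}, right has 1 {34}.
  Root 13: left subtree has 1 node {9}, right has 3 {29, 32, 14}.
    Root 32: left subtree has 1 node {29}, right has 1 {14}.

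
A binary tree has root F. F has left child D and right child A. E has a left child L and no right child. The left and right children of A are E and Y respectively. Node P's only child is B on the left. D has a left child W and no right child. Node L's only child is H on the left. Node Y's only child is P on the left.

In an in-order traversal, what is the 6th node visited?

E

In-order visits the left subtree, then the node, then the right subtree.
At F: go left to D.
  At D: go left to W.
    W is a leaf — visit W.
  Visit D.
  At D: no right child.
Visit F.
At F: go right to A.
  At A: go left to E.
    At E: go left to L.
      At L: go left to H.
        H is a leaf — visit H.
      Visit L.
      At L: no right child.
    Visit E.
    At E: no right child.
  Visit A.
  At A: go right to Y.
    At Y: go left to P.
      At P: go left to B.
        B is a leaf — visit B.
      Visit P.
      At P: no right child.
    Visit Y.
    At Y: no right child.
Full in-order sequence: W, D, F, H, L, E, A, B, P, Y.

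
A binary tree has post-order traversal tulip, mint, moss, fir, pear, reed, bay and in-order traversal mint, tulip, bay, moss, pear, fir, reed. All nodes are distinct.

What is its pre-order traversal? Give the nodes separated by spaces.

bay mint tulip reed pear moss fir

The last element of post-order is the root; it splits in-order into left and right subtrees.
Root bay: left subtree has 2 nodes {mint, tulip}, right has 4 {moss, pear, fir, reed}.
  Root mint: left subtree has 0 nodes { }, right has 1 {tulip}.
  Root reed: left subtree has 3 nodes {moss, pear, fir}, right has 0 { }.
    Root pear: left subtree has 1 node {moss}, right has 1 {fir}.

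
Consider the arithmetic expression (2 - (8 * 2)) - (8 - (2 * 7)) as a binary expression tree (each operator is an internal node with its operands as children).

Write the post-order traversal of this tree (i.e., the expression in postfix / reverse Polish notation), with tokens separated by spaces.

Post-order on an expression tree gives postfix notation: for each operator, emit left operand, right operand, then the operator.

2 8 2 * - 8 2 7 * - -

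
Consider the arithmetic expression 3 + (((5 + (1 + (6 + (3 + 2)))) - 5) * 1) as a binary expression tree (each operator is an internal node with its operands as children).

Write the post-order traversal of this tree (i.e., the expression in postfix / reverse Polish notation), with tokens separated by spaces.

3 5 1 6 3 2 + + + + 5 - 1 * +

Post-order on an expression tree gives postfix notation: for each operator, emit left operand, right operand, then the operator.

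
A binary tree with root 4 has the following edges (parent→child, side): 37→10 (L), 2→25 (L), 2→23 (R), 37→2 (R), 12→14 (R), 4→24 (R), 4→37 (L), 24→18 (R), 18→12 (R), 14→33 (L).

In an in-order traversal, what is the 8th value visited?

18

In-order visits the left subtree, then the node, then the right subtree.
At 4: go left to 37.
  At 37: go left to 10.
    10 is a leaf — visit 10.
  Visit 37.
  At 37: go right to 2.
    At 2: go left to 25.
      25 is a leaf — visit 25.
    Visit 2.
    At 2: go right to 23.
      23 is a leaf — visit 23.
Visit 4.
At 4: go right to 24.
  At 24: no left child.
  Visit 24.
  At 24: go right to 18.
    At 18: no left child.
    Visit 18.
    At 18: go right to 12.
      At 12: no left child.
      Visit 12.
      At 12: go right to 14.
        At 14: go left to 33.
          33 is a leaf — visit 33.
        Visit 14.
        At 14: no right child.
Full in-order sequence: 10, 37, 25, 2, 23, 4, 24, 18, 12, 33, 14.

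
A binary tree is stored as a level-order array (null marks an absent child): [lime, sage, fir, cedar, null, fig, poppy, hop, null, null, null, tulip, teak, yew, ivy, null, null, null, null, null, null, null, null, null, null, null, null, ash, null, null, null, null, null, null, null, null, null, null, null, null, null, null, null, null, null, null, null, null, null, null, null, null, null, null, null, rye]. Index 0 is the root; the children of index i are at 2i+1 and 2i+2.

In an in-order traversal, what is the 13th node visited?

In-order visits the left subtree, then the node, then the right subtree.
At lime: go left to sage.
  At sage: go left to cedar.
    At cedar: go left to hop.
      hop is a leaf — visit hop.
    Visit cedar.
    At cedar: no right child.
  Visit sage.
  At sage: no right child.
Visit lime.
At lime: go right to fir.
  At fir: go left to fig.
    At fig: go left to tulip.
      tulip is a leaf — visit tulip.
    Visit fig.
    At fig: go right to teak.
      teak is a leaf — visit teak.
  Visit fir.
  At fir: go right to poppy.
    At poppy: go left to yew.
      At yew: go left to ash.
        At ash: go left to rye.
          rye is a leaf — visit rye.
        Visit ash.
        At ash: no right child.
      Visit yew.
      At yew: no right child.
    Visit poppy.
    At poppy: go right to ivy.
      ivy is a leaf — visit ivy.
Full in-order sequence: hop, cedar, sage, lime, tulip, fig, teak, fir, rye, ash, yew, poppy, ivy.

ivy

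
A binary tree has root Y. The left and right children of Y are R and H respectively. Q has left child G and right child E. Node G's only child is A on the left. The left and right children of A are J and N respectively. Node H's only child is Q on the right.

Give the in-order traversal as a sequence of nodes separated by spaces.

In-order visits the left subtree, then the node, then the right subtree.
At Y: go left to R.
  R is a leaf — visit R.
Visit Y.
At Y: go right to H.
  At H: no left child.
  Visit H.
  At H: go right to Q.
    At Q: go left to G.
      At G: go left to A.
        At A: go left to J.
          J is a leaf — visit J.
        Visit A.
        At A: go right to N.
          N is a leaf — visit N.
      Visit G.
      At G: no right child.
    Visit Q.
    At Q: go right to E.
      E is a leaf — visit E.

R Y H J A N G Q E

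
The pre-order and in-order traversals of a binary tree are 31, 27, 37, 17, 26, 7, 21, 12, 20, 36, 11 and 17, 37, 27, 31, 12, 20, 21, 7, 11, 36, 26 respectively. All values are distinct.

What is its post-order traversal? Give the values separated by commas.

17, 37, 27, 20, 12, 21, 11, 36, 7, 26, 31

The first element of pre-order is the root; it splits in-order into left and right subtrees.
Root 31: left subtree has 3 nodes {17, 37, 27}, right has 7 {12, 20, 21, 7, 11, 36, 26}.
  Root 27: left subtree has 2 nodes {17, 37}, right has 0 { }.
    Root 37: left subtree has 1 node {17}, right has 0 { }.
  Root 26: left subtree has 6 nodes {12, 20, 21, 7, 11, 36}, right has 0 { }.
    Root 7: left subtree has 3 nodes {12, 20, 21}, right has 2 {11, 36}.
      Root 21: left subtree has 2 nodes {12, 20}, right has 0 { }.
        Root 12: left subtree has 0 nodes { }, right has 1 {20}.
      Root 36: left subtree has 1 node {11}, right has 0 { }.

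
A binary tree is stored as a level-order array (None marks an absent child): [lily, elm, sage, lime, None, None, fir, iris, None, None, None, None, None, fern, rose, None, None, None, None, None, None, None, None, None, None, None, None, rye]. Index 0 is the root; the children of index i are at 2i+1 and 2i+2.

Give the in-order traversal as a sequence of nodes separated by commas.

In-order visits the left subtree, then the node, then the right subtree.
At lily: go left to elm.
  At elm: go left to lime.
    At lime: go left to iris.
      iris is a leaf — visit iris.
    Visit lime.
    At lime: no right child.
  Visit elm.
  At elm: no right child.
Visit lily.
At lily: go right to sage.
  At sage: no left child.
  Visit sage.
  At sage: go right to fir.
    At fir: go left to fern.
      At fern: go left to rye.
        rye is a leaf — visit rye.
      Visit fern.
      At fern: no right child.
    Visit fir.
    At fir: go right to rose.
      rose is a leaf — visit rose.

iris, lime, elm, lily, sage, rye, fern, fir, rose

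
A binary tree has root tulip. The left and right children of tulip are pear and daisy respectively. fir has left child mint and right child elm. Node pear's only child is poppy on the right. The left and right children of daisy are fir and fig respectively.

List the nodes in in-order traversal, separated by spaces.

pear poppy tulip mint fir elm daisy fig

In-order visits the left subtree, then the node, then the right subtree.
At tulip: go left to pear.
  At pear: no left child.
  Visit pear.
  At pear: go right to poppy.
    poppy is a leaf — visit poppy.
Visit tulip.
At tulip: go right to daisy.
  At daisy: go left to fir.
    At fir: go left to mint.
      mint is a leaf — visit mint.
    Visit fir.
    At fir: go right to elm.
      elm is a leaf — visit elm.
  Visit daisy.
  At daisy: go right to fig.
    fig is a leaf — visit fig.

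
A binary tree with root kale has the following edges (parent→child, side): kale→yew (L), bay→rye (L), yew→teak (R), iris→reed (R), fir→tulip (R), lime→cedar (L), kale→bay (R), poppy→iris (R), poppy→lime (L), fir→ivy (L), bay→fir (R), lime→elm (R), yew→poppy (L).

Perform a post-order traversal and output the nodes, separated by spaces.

Post-order visits the left subtree, then the right subtree, then the node.
At kale: go left to yew.
  At yew: go left to poppy.
    At poppy: go left to lime.
      At lime: go left to cedar.
        cedar is a leaf — visit cedar.
      At lime: go right to elm.
        elm is a leaf — visit elm.
      Visit lime.
    At poppy: go right to iris.
      At iris: no left child.
      At iris: go right to reed.
        reed is a leaf — visit reed.
      Visit iris.
    Visit poppy.
  At yew: go right to teak.
    teak is a leaf — visit teak.
  Visit yew.
At kale: go right to bay.
  At bay: go left to rye.
    rye is a leaf — visit rye.
  At bay: go right to fir.
    At fir: go left to ivy.
      ivy is a leaf — visit ivy.
    At fir: go right to tulip.
      tulip is a leaf — visit tulip.
    Visit fir.
  Visit bay.
Visit kale.

cedar elm lime reed iris poppy teak yew rye ivy tulip fir bay kale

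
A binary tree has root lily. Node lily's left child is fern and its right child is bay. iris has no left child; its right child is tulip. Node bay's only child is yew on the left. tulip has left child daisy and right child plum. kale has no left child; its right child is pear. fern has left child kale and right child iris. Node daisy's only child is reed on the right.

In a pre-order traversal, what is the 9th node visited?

Pre-order visits the node, then its left subtree, then its right subtree.
Visit lily.
At lily: go left to fern.
  Visit fern.
  At fern: go left to kale.
    Visit kale.
    At kale: no left child.
    At kale: go right to pear.
      pear is a leaf — visit pear.
  At fern: go right to iris.
    Visit iris.
    At iris: no left child.
    At iris: go right to tulip.
      Visit tulip.
      At tulip: go left to daisy.
        Visit daisy.
        At daisy: no left child.
        At daisy: go right to reed.
          reed is a leaf — visit reed.
      At tulip: go right to plum.
        plum is a leaf — visit plum.
At lily: go right to bay.
  Visit bay.
  At bay: go left to yew.
    yew is a leaf — visit yew.
  At bay: no right child.
Full pre-order sequence: lily, fern, kale, pear, iris, tulip, daisy, reed, plum, bay, yew.

plum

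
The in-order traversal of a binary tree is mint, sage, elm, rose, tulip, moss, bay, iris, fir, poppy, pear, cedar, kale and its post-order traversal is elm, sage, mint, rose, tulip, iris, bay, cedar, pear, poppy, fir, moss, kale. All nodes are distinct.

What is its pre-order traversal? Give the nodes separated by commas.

The last element of post-order is the root; it splits in-order into left and right subtrees.
Root kale: left subtree has 12 nodes {mint, sage, elm, rose, tulip, moss, bay, iris, fir, poppy, pear, cedar}, right has 0 { }.
  Root moss: left subtree has 5 nodes {mint, sage, elm, rose, tulip}, right has 6 {bay, iris, fir, poppy, pear, cedar}.
    Root tulip: left subtree has 4 nodes {mint, sage, elm, rose}, right has 0 { }.
      Root rose: left subtree has 3 nodes {mint, sage, elm}, right has 0 { }.
        Root mint: left subtree has 0 nodes { }, right has 2 {sage, elm}.
          Root sage: left subtree has 0 nodes { }, right has 1 {elm}.
    Root fir: left subtree has 2 nodes {bay, iris}, right has 3 {poppy, pear, cedar}.
      Root bay: left subtree has 0 nodes { }, right has 1 {iris}.
      Root poppy: left subtree has 0 nodes { }, right has 2 {pear, cedar}.
        Root pear: left subtree has 0 nodes { }, right has 1 {cedar}.

kale, moss, tulip, rose, mint, sage, elm, fir, bay, iris, poppy, pear, cedar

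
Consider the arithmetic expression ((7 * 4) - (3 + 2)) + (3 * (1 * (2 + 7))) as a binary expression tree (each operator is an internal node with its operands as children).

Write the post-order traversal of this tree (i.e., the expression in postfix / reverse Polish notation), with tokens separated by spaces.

Post-order on an expression tree gives postfix notation: for each operator, emit left operand, right operand, then the operator.

7 4 * 3 2 + - 3 1 2 7 + * * +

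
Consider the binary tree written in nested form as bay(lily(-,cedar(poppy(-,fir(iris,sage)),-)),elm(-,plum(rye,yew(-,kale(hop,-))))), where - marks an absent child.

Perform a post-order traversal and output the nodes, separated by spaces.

Post-order visits the left subtree, then the right subtree, then the node.
At bay: go left to lily.
  At lily: no left child.
  At lily: go right to cedar.
    At cedar: go left to poppy.
      At poppy: no left child.
      At poppy: go right to fir.
        At fir: go left to iris.
          iris is a leaf — visit iris.
        At fir: go right to sage.
          sage is a leaf — visit sage.
        Visit fir.
      Visit poppy.
    At cedar: no right child.
    Visit cedar.
  Visit lily.
At bay: go right to elm.
  At elm: no left child.
  At elm: go right to plum.
    At plum: go left to rye.
      rye is a leaf — visit rye.
    At plum: go right to yew.
      At yew: no left child.
      At yew: go right to kale.
        At kale: go left to hop.
          hop is a leaf — visit hop.
        At kale: no right child.
        Visit kale.
      Visit yew.
    Visit plum.
  Visit elm.
Visit bay.

iris sage fir poppy cedar lily rye hop kale yew plum elm bay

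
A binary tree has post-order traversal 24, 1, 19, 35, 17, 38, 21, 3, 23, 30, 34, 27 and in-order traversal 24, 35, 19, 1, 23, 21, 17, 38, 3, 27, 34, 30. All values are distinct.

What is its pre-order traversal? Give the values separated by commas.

The last element of post-order is the root; it splits in-order into left and right subtrees.
Root 27: left subtree has 9 nodes {24, 35, 19, 1, 23, 21, 17, 38, 3}, right has 2 {34, 30}.
  Root 23: left subtree has 4 nodes {24, 35, 19, 1}, right has 4 {21, 17, 38, 3}.
    Root 35: left subtree has 1 node {24}, right has 2 {19, 1}.
      Root 19: left subtree has 0 nodes { }, right has 1 {1}.
    Root 3: left subtree has 3 nodes {21, 17, 38}, right has 0 { }.
      Root 21: left subtree has 0 nodes { }, right has 2 {17, 38}.
        Root 38: left subtree has 1 node {17}, right has 0 { }.
  Root 34: left subtree has 0 nodes { }, right has 1 {30}.

27, 23, 35, 24, 19, 1, 3, 21, 38, 17, 34, 30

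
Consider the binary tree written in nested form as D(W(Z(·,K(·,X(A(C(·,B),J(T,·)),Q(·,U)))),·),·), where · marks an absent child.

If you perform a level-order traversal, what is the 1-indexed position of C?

8

Level-order visits nodes level by level from the root, left to right within each level.
Level 0: D
Level 1: W
Level 2: Z
Level 3: K
Level 4: X
Level 5: A, Q
Level 6: C, J, U
Level 7: B, T
Full level-order sequence: D, W, Z, K, X, A, Q, C, J, U, B, T.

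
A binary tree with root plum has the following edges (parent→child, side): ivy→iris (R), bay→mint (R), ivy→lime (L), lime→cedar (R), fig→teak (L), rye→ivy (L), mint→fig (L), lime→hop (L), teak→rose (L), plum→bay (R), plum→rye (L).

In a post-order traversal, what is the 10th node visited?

mint

Post-order visits the left subtree, then the right subtree, then the node.
At plum: go left to rye.
  At rye: go left to ivy.
    At ivy: go left to lime.
      At lime: go left to hop.
        hop is a leaf — visit hop.
      At lime: go right to cedar.
        cedar is a leaf — visit cedar.
      Visit lime.
    At ivy: go right to iris.
      iris is a leaf — visit iris.
    Visit ivy.
  At rye: no right child.
  Visit rye.
At plum: go right to bay.
  At bay: no left child.
  At bay: go right to mint.
    At mint: go left to fig.
      At fig: go left to teak.
        At teak: go left to rose.
          rose is a leaf — visit rose.
        At teak: no right child.
        Visit teak.
      At fig: no right child.
      Visit fig.
    At mint: no right child.
    Visit mint.
  Visit bay.
Visit plum.
Full post-order sequence: hop, cedar, lime, iris, ivy, rye, rose, teak, fig, mint, bay, plum.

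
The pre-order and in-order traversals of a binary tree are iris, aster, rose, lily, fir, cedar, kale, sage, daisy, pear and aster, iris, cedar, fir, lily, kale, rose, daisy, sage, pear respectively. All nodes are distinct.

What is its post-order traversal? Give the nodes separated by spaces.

The first element of pre-order is the root; it splits in-order into left and right subtrees.
Root iris: left subtree has 1 node {aster}, right has 8 {cedar, fir, lily, kale, rose, daisy, sage, pear}.
  Root rose: left subtree has 4 nodes {cedar, fir, lily, kale}, right has 3 {daisy, sage, pear}.
    Root lily: left subtree has 2 nodes {cedar, fir}, right has 1 {kale}.
      Root fir: left subtree has 1 node {cedar}, right has 0 { }.
    Root sage: left subtree has 1 node {daisy}, right has 1 {pear}.

aster cedar fir kale lily daisy pear sage rose iris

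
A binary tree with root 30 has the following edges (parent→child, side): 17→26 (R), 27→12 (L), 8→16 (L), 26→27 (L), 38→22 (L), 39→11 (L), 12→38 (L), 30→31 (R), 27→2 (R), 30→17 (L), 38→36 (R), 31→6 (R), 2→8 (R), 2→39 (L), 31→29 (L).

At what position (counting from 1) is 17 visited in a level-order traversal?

Level-order visits nodes level by level from the root, left to right within each level.
Level 0: 30
Level 1: 17, 31
Level 2: 26, 29, 6
Level 3: 27
Level 4: 12, 2
Level 5: 38, 39, 8
Level 6: 22, 36, 11, 16
Full level-order sequence: 30, 17, 31, 26, 29, 6, 27, 12, 2, 38, 39, 8, 22, 36, 11, 16.

2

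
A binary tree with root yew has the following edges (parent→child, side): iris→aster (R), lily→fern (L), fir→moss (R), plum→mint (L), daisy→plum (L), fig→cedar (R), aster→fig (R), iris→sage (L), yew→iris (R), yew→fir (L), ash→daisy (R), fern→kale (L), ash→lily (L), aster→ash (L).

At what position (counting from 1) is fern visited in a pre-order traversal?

9

Pre-order visits the node, then its left subtree, then its right subtree.
Visit yew.
At yew: go left to fir.
  Visit fir.
  At fir: no left child.
  At fir: go right to moss.
    moss is a leaf — visit moss.
At yew: go right to iris.
  Visit iris.
  At iris: go left to sage.
    sage is a leaf — visit sage.
  At iris: go right to aster.
    Visit aster.
    At aster: go left to ash.
      Visit ash.
      At ash: go left to lily.
        Visit lily.
        At lily: go left to fern.
          Visit fern.
          At fern: go left to kale.
            kale is a leaf — visit kale.
          At fern: no right child.
        At lily: no right child.
      At ash: go right to daisy.
        Visit daisy.
        At daisy: go left to plum.
          Visit plum.
          At plum: go left to mint.
            mint is a leaf — visit mint.
          At plum: no right child.
        At daisy: no right child.
    At aster: go right to fig.
      Visit fig.
      At fig: no left child.
      At fig: go right to cedar.
        cedar is a leaf — visit cedar.
Full pre-order sequence: yew, fir, moss, iris, sage, aster, ash, lily, fern, kale, daisy, plum, mint, fig, cedar.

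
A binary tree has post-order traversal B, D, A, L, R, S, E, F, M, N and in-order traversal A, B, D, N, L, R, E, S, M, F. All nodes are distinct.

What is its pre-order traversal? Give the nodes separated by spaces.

The last element of post-order is the root; it splits in-order into left and right subtrees.
Root N: left subtree has 3 nodes {A, B, D}, right has 6 {L, R, E, S, M, F}.
  Root A: left subtree has 0 nodes { }, right has 2 {B, D}.
    Root D: left subtree has 1 node {B}, right has 0 { }.
  Root M: left subtree has 4 nodes {L, R, E, S}, right has 1 {F}.
    Root E: left subtree has 2 nodes {L, R}, right has 1 {S}.
      Root R: left subtree has 1 node {L}, right has 0 { }.

N A D B M E R L S F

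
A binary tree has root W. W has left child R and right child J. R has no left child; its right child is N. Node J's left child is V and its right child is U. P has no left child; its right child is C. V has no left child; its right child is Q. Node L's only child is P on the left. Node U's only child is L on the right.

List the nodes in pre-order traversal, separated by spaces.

Pre-order visits the node, then its left subtree, then its right subtree.
Visit W.
At W: go left to R.
  Visit R.
  At R: no left child.
  At R: go right to N.
    N is a leaf — visit N.
At W: go right to J.
  Visit J.
  At J: go left to V.
    Visit V.
    At V: no left child.
    At V: go right to Q.
      Q is a leaf — visit Q.
  At J: go right to U.
    Visit U.
    At U: no left child.
    At U: go right to L.
      Visit L.
      At L: go left to P.
        Visit P.
        At P: no left child.
        At P: go right to C.
          C is a leaf — visit C.
      At L: no right child.

W R N J V Q U L P C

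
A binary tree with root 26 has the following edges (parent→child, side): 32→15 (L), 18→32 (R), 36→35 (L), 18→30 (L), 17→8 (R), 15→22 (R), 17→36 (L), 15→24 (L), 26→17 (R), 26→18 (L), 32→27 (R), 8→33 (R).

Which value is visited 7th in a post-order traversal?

18

Post-order visits the left subtree, then the right subtree, then the node.
At 26: go left to 18.
  At 18: go left to 30.
    30 is a leaf — visit 30.
  At 18: go right to 32.
    At 32: go left to 15.
      At 15: go left to 24.
        24 is a leaf — visit 24.
      At 15: go right to 22.
        22 is a leaf — visit 22.
      Visit 15.
    At 32: go right to 27.
      27 is a leaf — visit 27.
    Visit 32.
  Visit 18.
At 26: go right to 17.
  At 17: go left to 36.
    At 36: go left to 35.
      35 is a leaf — visit 35.
    At 36: no right child.
    Visit 36.
  At 17: go right to 8.
    At 8: no left child.
    At 8: go right to 33.
      33 is a leaf — visit 33.
    Visit 8.
  Visit 17.
Visit 26.
Full post-order sequence: 30, 24, 22, 15, 27, 32, 18, 35, 36, 33, 8, 17, 26.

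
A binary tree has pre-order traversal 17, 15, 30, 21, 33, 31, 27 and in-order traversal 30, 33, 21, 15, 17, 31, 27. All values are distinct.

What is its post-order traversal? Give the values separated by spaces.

The first element of pre-order is the root; it splits in-order into left and right subtrees.
Root 17: left subtree has 4 nodes {30, 33, 21, 15}, right has 2 {31, 27}.
  Root 15: left subtree has 3 nodes {30, 33, 21}, right has 0 { }.
    Root 30: left subtree has 0 nodes { }, right has 2 {33, 21}.
      Root 21: left subtree has 1 node {33}, right has 0 { }.
  Root 31: left subtree has 0 nodes { }, right has 1 {27}.

33 21 30 15 27 31 17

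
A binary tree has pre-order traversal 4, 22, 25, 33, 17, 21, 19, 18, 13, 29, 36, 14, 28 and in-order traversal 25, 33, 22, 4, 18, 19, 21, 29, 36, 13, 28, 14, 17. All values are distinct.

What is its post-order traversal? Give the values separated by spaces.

33 25 22 18 19 36 29 28 14 13 21 17 4

The first element of pre-order is the root; it splits in-order into left and right subtrees.
Root 4: left subtree has 3 nodes {25, 33, 22}, right has 9 {18, 19, 21, 29, 36, 13, 28, 14, 17}.
  Root 22: left subtree has 2 nodes {25, 33}, right has 0 { }.
    Root 25: left subtree has 0 nodes { }, right has 1 {33}.
  Root 17: left subtree has 8 nodes {18, 19, 21, 29, 36, 13, 28, 14}, right has 0 { }.
    Root 21: left subtree has 2 nodes {18, 19}, right has 5 {29, 36, 13, 28, 14}.
      Root 19: left subtree has 1 node {18}, right has 0 { }.
      Root 13: left subtree has 2 nodes {29, 36}, right has 2 {28, 14}.
        Root 29: left subtree has 0 nodes { }, right has 1 {36}.
        Root 14: left subtree has 1 node {28}, right has 0 { }.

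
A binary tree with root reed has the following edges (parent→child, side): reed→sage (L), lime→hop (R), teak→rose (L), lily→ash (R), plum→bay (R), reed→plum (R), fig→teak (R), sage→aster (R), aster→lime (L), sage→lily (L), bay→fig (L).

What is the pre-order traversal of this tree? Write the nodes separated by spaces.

reed sage lily ash aster lime hop plum bay fig teak rose

Pre-order visits the node, then its left subtree, then its right subtree.
Visit reed.
At reed: go left to sage.
  Visit sage.
  At sage: go left to lily.
    Visit lily.
    At lily: no left child.
    At lily: go right to ash.
      ash is a leaf — visit ash.
  At sage: go right to aster.
    Visit aster.
    At aster: go left to lime.
      Visit lime.
      At lime: no left child.
      At lime: go right to hop.
        hop is a leaf — visit hop.
    At aster: no right child.
At reed: go right to plum.
  Visit plum.
  At plum: no left child.
  At plum: go right to bay.
    Visit bay.
    At bay: go left to fig.
      Visit fig.
      At fig: no left child.
      At fig: go right to teak.
        Visit teak.
        At teak: go left to rose.
          rose is a leaf — visit rose.
        At teak: no right child.
    At bay: no right child.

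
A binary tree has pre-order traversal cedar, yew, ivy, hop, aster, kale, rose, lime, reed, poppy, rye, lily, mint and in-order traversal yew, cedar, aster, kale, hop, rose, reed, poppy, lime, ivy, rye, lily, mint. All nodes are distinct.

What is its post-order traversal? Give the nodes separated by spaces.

The first element of pre-order is the root; it splits in-order into left and right subtrees.
Root cedar: left subtree has 1 node {yew}, right has 11 {aster, kale, hop, rose, reed, poppy, lime, ivy, rye, lily, mint}.
  Root ivy: left subtree has 7 nodes {aster, kale, hop, rose, reed, poppy, lime}, right has 3 {rye, lily, mint}.
    Root hop: left subtree has 2 nodes {aster, kale}, right has 4 {rose, reed, poppy, lime}.
      Root aster: left subtree has 0 nodes { }, right has 1 {kale}.
      Root rose: left subtree has 0 nodes { }, right has 3 {reed, poppy, lime}.
        Root lime: left subtree has 2 nodes {reed, poppy}, right has 0 { }.
          Root reed: left subtree has 0 nodes { }, right has 1 {poppy}.
    Root rye: left subtree has 0 nodes { }, right has 2 {lily, mint}.
      Root lily: left subtree has 0 nodes { }, right has 1 {mint}.

yew kale aster poppy reed lime rose hop mint lily rye ivy cedar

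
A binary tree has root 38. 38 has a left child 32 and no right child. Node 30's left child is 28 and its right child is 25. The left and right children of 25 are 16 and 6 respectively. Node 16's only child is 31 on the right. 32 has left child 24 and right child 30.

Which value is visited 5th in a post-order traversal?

6

Post-order visits the left subtree, then the right subtree, then the node.
At 38: go left to 32.
  At 32: go left to 24.
    24 is a leaf — visit 24.
  At 32: go right to 30.
    At 30: go left to 28.
      28 is a leaf — visit 28.
    At 30: go right to 25.
      At 25: go left to 16.
        At 16: no left child.
        At 16: go right to 31.
          31 is a leaf — visit 31.
        Visit 16.
      At 25: go right to 6.
        6 is a leaf — visit 6.
      Visit 25.
    Visit 30.
  Visit 32.
At 38: no right child.
Visit 38.
Full post-order sequence: 24, 28, 31, 16, 6, 25, 30, 32, 38.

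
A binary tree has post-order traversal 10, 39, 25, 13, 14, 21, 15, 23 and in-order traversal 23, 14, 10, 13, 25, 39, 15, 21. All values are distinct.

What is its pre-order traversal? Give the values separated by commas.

The last element of post-order is the root; it splits in-order into left and right subtrees.
Root 23: left subtree has 0 nodes { }, right has 7 {14, 10, 13, 25, 39, 15, 21}.
  Root 15: left subtree has 5 nodes {14, 10, 13, 25, 39}, right has 1 {21}.
    Root 14: left subtree has 0 nodes { }, right has 4 {10, 13, 25, 39}.
      Root 13: left subtree has 1 node {10}, right has 2 {25, 39}.
        Root 25: left subtree has 0 nodes { }, right has 1 {39}.

23, 15, 14, 13, 10, 25, 39, 21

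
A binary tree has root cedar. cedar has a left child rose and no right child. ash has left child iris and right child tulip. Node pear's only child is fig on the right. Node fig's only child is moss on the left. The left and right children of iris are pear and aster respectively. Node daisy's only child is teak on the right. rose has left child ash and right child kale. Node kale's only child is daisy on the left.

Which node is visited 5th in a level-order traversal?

iris

Level-order visits nodes level by level from the root, left to right within each level.
Level 0: cedar
Level 1: rose
Level 2: ash, kale
Level 3: iris, tulip, daisy
Level 4: pear, aster, teak
Level 5: fig
Level 6: moss
Full level-order sequence: cedar, rose, ash, kale, iris, tulip, daisy, pear, aster, teak, fig, moss.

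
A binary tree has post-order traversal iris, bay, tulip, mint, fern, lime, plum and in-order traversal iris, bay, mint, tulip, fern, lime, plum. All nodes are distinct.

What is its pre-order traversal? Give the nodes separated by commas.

The last element of post-order is the root; it splits in-order into left and right subtrees.
Root plum: left subtree has 6 nodes {iris, bay, mint, tulip, fern, lime}, right has 0 { }.
  Root lime: left subtree has 5 nodes {iris, bay, mint, tulip, fern}, right has 0 { }.
    Root fern: left subtree has 4 nodes {iris, bay, mint, tulip}, right has 0 { }.
      Root mint: left subtree has 2 nodes {iris, bay}, right has 1 {tulip}.
        Root bay: left subtree has 1 node {iris}, right has 0 { }.

plum, lime, fern, mint, bay, iris, tulip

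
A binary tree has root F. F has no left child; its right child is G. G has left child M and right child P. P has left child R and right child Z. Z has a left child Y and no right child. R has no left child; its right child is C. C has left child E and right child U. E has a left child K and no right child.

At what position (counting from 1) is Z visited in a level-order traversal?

6

Level-order visits nodes level by level from the root, left to right within each level.
Level 0: F
Level 1: G
Level 2: M, P
Level 3: R, Z
Level 4: C, Y
Level 5: E, U
Level 6: K
Full level-order sequence: F, G, M, P, R, Z, C, Y, E, U, K.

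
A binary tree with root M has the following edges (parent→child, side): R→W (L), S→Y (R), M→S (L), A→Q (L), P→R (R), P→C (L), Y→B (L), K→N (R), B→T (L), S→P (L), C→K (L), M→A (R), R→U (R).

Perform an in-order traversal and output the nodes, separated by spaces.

In-order visits the left subtree, then the node, then the right subtree.
At M: go left to S.
  At S: go left to P.
    At P: go left to C.
      At C: go left to K.
        At K: no left child.
        Visit K.
        At K: go right to N.
          N is a leaf — visit N.
      Visit C.
      At C: no right child.
    Visit P.
    At P: go right to R.
      At R: go left to W.
        W is a leaf — visit W.
      Visit R.
      At R: go right to U.
        U is a leaf — visit U.
  Visit S.
  At S: go right to Y.
    At Y: go left to B.
      At B: go left to T.
        T is a leaf — visit T.
      Visit B.
      At B: no right child.
    Visit Y.
    At Y: no right child.
Visit M.
At M: go right to A.
  At A: go left to Q.
    Q is a leaf — visit Q.
  Visit A.
  At A: no right child.

K N C P W R U S T B Y M Q A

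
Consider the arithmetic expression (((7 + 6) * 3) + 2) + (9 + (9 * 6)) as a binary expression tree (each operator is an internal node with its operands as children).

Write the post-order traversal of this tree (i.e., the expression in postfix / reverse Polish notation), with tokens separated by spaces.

7 6 + 3 * 2 + 9 9 6 * + +

Post-order on an expression tree gives postfix notation: for each operator, emit left operand, right operand, then the operator.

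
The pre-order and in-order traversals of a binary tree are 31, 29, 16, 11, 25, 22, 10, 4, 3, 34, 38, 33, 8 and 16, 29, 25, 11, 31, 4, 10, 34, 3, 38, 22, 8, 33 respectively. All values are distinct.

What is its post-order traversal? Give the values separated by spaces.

16 25 11 29 4 34 38 3 10 8 33 22 31

The first element of pre-order is the root; it splits in-order into left and right subtrees.
Root 31: left subtree has 4 nodes {16, 29, 25, 11}, right has 8 {4, 10, 34, 3, 38, 22, 8, 33}.
  Root 29: left subtree has 1 node {16}, right has 2 {25, 11}.
    Root 11: left subtree has 1 node {25}, right has 0 { }.
  Root 22: left subtree has 5 nodes {4, 10, 34, 3, 38}, right has 2 {8, 33}.
    Root 10: left subtree has 1 node {4}, right has 3 {34, 3, 38}.
      Root 3: left subtree has 1 node {34}, right has 1 {38}.
    Root 33: left subtree has 1 node {8}, right has 0 { }.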